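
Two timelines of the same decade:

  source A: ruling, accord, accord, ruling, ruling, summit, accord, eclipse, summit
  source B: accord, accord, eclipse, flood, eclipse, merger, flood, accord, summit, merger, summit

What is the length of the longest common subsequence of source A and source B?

Match accord (source A #2, source B #2) → accord (source A #3, source B #8) → summit (source A #6, source B #9) → summit (source A #9, source B #11) — 4 events in the same relative order in both. The LCS DP gives dp[9][11] = 4, so this is optimal.

4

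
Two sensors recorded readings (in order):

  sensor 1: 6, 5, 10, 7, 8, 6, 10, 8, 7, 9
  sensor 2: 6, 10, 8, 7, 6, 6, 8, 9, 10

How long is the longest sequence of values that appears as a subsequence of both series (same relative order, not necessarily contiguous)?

One common subsequence of length 6: 6 (sensor 1 #1, sensor 2 #1), 10 (sensor 1 #3, sensor 2 #2), 7 (sensor 1 #4, sensor 2 #4), 6 (sensor 1 #6, sensor 2 #6), 8 (sensor 1 #8, sensor 2 #7), 9 (sensor 1 #10, sensor 2 #8). dp[10][9] = 6 confirms this is the maximum.

6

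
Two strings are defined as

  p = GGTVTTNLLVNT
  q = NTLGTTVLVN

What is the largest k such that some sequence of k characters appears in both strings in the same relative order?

6

Let dp[i][j] be the LCS length of the first i characters of p and the first j characters of q. dp[i][j] = dp[i-1][j-1]+1 when the i-th and j-th characters match, else max(dp[i-1][j], dp[i][j-1]).
    ·  N  T  L  G  T  T  V  L  V  N
 ·  0  0  0  0  0  0  0  0  0  0  0
 G  0  0  0  0  1  1  1  1  1  1  1
 G  0  0  0  0  1  1  1  1  1  1  1
 T  0  0  1  1  1  2  2  2  2  2  2
 V  0  0  1  1  1  2  2  3  3  3  3
 T  0  0  1  1  1  2  3  3  3  3  3
 T  0  0  1  1  1  2  3  3  3  3  3
 N  0  1  1  1  1  2  3  3  3  3  4
 L  0  1  1  2  2  2  3  3  4  4  4
 L  0  1  1  2  2  2  3  3  4  4  4
 V  0  1  1  2  2  2  3  4  4  5  5
 N  0  1  1  2  2  2  3  4  4  5  6
 T  0  1  2  2  2  3  3  4  4  5  6
dp[12][10] = 6. One LCS (by backtracking along matches): GTVLVN.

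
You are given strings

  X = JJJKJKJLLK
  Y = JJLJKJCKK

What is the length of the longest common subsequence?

7

Let dp[i][j] be the LCS length of the first i characters of X and the first j characters of Y. dp[i][j] = dp[i-1][j-1]+1 when the i-th and j-th characters match, else max(dp[i-1][j], dp[i][j-1]).
    ·  J  J  L  J  K  J  C  K  K
 ·  0  0  0  0  0  0  0  0  0  0
 J  0  1  1  1  1  1  1  1  1  1
 J  0  1  2  2  2  2  2  2  2  2
 J  0  1  2  2  3  3  3  3  3  3
 K  0  1  2  2  3  4  4  4  4  4
 J  0  1  2  2  3  4  5  5  5  5
 K  0  1  2  2  3  4  5  5  6  6
 J  0  1  2  2  3  4  5  5  6  6
 L  0  1  2  3  3  4  5  5  6  6
 L  0  1  2  3  3  4  5  5  6  6
 K  0  1  2  3  3  4  5  5  6  7
dp[10][9] = 7. One LCS (by backtracking along matches): JJJKJKK.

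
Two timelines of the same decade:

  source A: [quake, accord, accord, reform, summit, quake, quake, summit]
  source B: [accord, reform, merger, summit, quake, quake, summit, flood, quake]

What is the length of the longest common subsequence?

Taking accord (source A #3, source B #1) → reform (source A #4, source B #2) → summit (source A #5, source B #4) → quake (source A #6, source B #5) → quake (source A #7, source B #6) → summit (source A #8, source B #7) gives a common subsequence of length 6. dp[8][9] = 6 confirms this is the maximum.

6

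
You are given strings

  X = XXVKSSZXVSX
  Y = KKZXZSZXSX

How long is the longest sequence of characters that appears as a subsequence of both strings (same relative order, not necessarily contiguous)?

Taking X [1,4] → S [6,6] → Z [7,7] → X [8,8] → S [10,9] → X [11,10] gives a common subsequence of length 6. The LCS DP gives dp[11][10] = 6, so this is optimal.

6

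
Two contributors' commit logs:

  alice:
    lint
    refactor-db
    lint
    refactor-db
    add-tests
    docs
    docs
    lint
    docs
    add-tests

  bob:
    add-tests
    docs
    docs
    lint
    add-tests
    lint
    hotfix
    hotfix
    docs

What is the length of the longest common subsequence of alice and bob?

Taking add-tests [5,1], docs [6,2], docs [7,3], lint [8,6], docs [9,9] gives a common subsequence of length 5. dp[10][9] = 5 confirms this is the maximum.

5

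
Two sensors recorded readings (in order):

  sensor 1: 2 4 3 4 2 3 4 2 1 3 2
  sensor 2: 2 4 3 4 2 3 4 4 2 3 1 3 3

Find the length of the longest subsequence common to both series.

Let dp[i][j] be the LCS length of the first i values of sensor 1 and the first j values of sensor 2. dp[i][j] = dp[i-1][j-1]+1 when the i-th and j-th values match, else max(dp[i-1][j], dp[i][j-1]).
    ·  2  4  3  4  2  3  4  4  2  3  1  3  3
 ·  0  0  0  0  0  0  0  0  0  0  0  0  0  0
 2  0  1  1  1  1  1  1  1  1  1  1  1  1  1
 4  0  1  2  2  2  2  2  2  2  2  2  2  2  2
 3  0  1  2  3  3  3  3  3  3  3  3  3  3  3
 4  0  1  2  3  4  4  4  4  4  4  4  4  4  4
 2  0  1  2  3  4  5  5  5  5  5  5  5  5  5
 3  0  1  2  3  4  5  6  6  6  6  6  6  6  6
 4  0  1  2  3  4  5  6  7  7  7  7  7  7  7
 2  0  1  2  3  4  5  6  7  7  8  8  8  8  8
 1  0  1  2  3  4  5  6  7  7  8  8  9  9  9
 3  0  1  2  3  4  5  6  7  7  8  9  9 10 10
 2  0  1  2  3  4  5  6  7  7  8  9  9 10 10
dp[11][13] = 10. One LCS (by backtracking along matches): 2, 4, 3, 4, 2, 3, 4, 2, 1, 3.

10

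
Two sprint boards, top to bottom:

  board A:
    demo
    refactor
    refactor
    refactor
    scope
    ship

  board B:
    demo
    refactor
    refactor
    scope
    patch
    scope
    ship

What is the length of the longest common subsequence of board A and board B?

Pick demo at board A[1]=board B[1] → refactor at board A[2]=board B[2] → refactor at board A[3]=board B[3] → scope at board A[5]=board B[6] → ship at board A[6]=board B[7]; all 5 tasks appear in both, in order. The LCS DP gives dp[6][7] = 5, so this is optimal.

5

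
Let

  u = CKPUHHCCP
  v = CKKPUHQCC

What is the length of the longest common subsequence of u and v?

7

Let dp[i][j] be the LCS length of the first i characters of u and the first j characters of v. dp[i][j] = dp[i-1][j-1]+1 when the i-th and j-th characters match, else max(dp[i-1][j], dp[i][j-1]).
    ·  C  K  K  P  U  H  Q  C  C
 ·  0  0  0  0  0  0  0  0  0  0
 C  0  1  1  1  1  1  1  1  1  1
 K  0  1  2  2  2  2  2  2  2  2
 P  0  1  2  2  3  3  3  3  3  3
 U  0  1  2  2  3  4  4  4  4  4
 H  0  1  2  2  3  4  5  5  5  5
 H  0  1  2  2  3  4  5  5  5  5
 C  0  1  2  2  3  4  5  5  6  6
 C  0  1  2  2  3  4  5  5  6  7
 P  0  1  2  2  3  4  5  5  6  7
dp[9][9] = 7. One LCS (by backtracking along matches): CKPUHCC.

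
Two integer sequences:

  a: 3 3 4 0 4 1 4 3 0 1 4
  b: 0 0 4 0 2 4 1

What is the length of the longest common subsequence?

4

Let dp[i][j] be the LCS length of the first i values of a and the first j values of b. dp[i][j] = dp[i-1][j-1]+1 when the i-th and j-th values match, else max(dp[i-1][j], dp[i][j-1]).
    ·  0  0  4  0  2  4  1
 ·  0  0  0  0  0  0  0  0
 3  0  0  0  0  0  0  0  0
 3  0  0  0  0  0  0  0  0
 4  0  0  0  1  1  1  1  1
 0  0  1  1  1  2  2  2  2
 4  0  1  1  2  2  2  3  3
 1  0  1  1  2  2  2  3  4
 4  0  1  1  2  2  2  3  4
 3  0  1  1  2  2  2  3  4
 0  0  1  2  2  3  3  3  4
 1  0  1  2  2  3  3  3  4
 4  0  1  2  3  3  3  4  4
dp[11][7] = 4. One LCS (by backtracking along matches): 4, 0, 4, 1.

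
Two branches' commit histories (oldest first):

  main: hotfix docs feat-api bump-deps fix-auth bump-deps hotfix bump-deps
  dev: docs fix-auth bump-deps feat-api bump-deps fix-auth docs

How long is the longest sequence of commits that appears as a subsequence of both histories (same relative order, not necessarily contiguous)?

Pick docs at main[2]=dev[1] → feat-api at main[3]=dev[4] → bump-deps at main[4]=dev[5] → fix-auth at main[5]=dev[6]; all 4 commits appear in both, in order. Since dp[8][7] = 4, nothing longer is possible.

4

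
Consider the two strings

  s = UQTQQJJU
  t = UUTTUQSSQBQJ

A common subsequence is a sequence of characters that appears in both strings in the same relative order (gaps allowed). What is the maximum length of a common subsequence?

5

Let dp[i][j] be the LCS length of the first i characters of s and the first j characters of t. dp[i][j] = dp[i-1][j-1]+1 when the i-th and j-th characters match, else max(dp[i-1][j], dp[i][j-1]).
    ·  U  U  T  T  U  Q  S  S  Q  B  Q  J
 ·  0  0  0  0  0  0  0  0  0  0  0  0  0
 U  0  1  1  1  1  1  1  1  1  1  1  1  1
 Q  0  1  1  1  1  1  2  2  2  2  2  2  2
 T  0  1  1  2  2  2  2  2  2  2  2  2  2
 Q  0  1  1  2  2  2  3  3  3  3  3  3  3
 Q  0  1  1  2  2  2  3  3  3  4  4  4  4
 J  0  1  1  2  2  2  3  3  3  4  4  4  5
 J  0  1  1  2  2  2  3  3  3  4  4  4  5
 U  0  1  2  2  2  3  3  3  3  4  4  4  5
dp[8][12] = 5. One LCS (by backtracking along matches): UQQQJ.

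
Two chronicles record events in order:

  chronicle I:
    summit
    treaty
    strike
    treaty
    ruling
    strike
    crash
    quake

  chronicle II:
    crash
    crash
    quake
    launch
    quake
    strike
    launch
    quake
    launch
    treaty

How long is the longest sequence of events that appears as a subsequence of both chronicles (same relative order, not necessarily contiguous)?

2

Pick strike (chronicle I #3, chronicle II #6) → treaty (chronicle I #4, chronicle II #10); all 2 events appear in both, in order. Since dp[8][10] = 2, nothing longer is possible.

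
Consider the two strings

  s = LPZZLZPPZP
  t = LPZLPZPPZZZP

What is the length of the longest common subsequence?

9

Let dp[i][j] be the LCS length of the first i characters of s and the first j characters of t. dp[i][j] = dp[i-1][j-1]+1 when the i-th and j-th characters match, else max(dp[i-1][j], dp[i][j-1]).
    ·  L  P  Z  L  P  Z  P  P  Z  Z  Z  P
 ·  0  0  0  0  0  0  0  0  0  0  0  0  0
 L  0  1  1  1  1  1  1  1  1  1  1  1  1
 P  0  1  2  2  2  2  2  2  2  2  2  2  2
 Z  0  1  2  3  3  3  3  3  3  3  3  3  3
 Z  0  1  2  3  3  3  4  4  4  4  4  4  4
 L  0  1  2  3  4  4  4  4  4  4  4  4  4
 Z  0  1  2  3  4  4  5  5  5  5  5  5  5
 P  0  1  2  3  4  5  5  6  6  6  6  6  6
 P  0  1  2  3  4  5  5  6  7  7  7  7  7
 Z  0  1  2  3  4  5  6  6  7  8  8  8  8
 P  0  1  2  3  4  5  6  7  7  8  8  8  9
dp[10][12] = 9. One LCS (by backtracking along matches): LPZLZPPZP.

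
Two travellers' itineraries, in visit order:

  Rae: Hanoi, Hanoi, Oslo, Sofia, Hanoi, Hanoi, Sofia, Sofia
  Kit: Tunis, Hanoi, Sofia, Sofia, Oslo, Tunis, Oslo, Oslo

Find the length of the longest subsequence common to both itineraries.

3

Taking Hanoi (Rae #2, Kit #2) → Sofia (Rae #4, Kit #3) → Sofia (Rae #7, Kit #4) gives a common subsequence of length 3. The LCS DP gives dp[8][8] = 3, so this is optimal.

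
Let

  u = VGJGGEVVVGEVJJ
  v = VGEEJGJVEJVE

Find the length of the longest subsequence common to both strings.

Match V [1,1], G [2,2], J [3,5], G [4,6], E [6,9], V [9,11], E [11,12] — 7 characters in the same relative order in both. Since dp[14][12] = 7, nothing longer is possible.

7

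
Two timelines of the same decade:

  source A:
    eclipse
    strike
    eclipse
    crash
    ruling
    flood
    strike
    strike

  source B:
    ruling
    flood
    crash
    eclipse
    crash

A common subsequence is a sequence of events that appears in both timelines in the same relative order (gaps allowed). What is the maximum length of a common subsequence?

Match eclipse [3,4], then crash [4,5] — 2 events in the same relative order in both, and the DP table's final entry dp[8][5] is also 2, so no common subsequence is longer.

2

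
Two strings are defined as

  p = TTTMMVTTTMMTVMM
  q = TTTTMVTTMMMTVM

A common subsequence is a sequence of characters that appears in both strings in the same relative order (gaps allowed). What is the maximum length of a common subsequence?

One common subsequence of length 12: T (p #1, q #2), then T (p #2, q #3), then T (p #3, q #4), then M (p #5, q #5), then V (p #6, q #6), then T (p #7, q #7), then T (p #8, q #8), then M (p #10, q #10), then M (p #11, q #11), then T (p #12, q #12), then V (p #13, q #13), then M (p #15, q #14), and the DP table's final entry dp[15][14] is also 12, so no common subsequence is longer.

12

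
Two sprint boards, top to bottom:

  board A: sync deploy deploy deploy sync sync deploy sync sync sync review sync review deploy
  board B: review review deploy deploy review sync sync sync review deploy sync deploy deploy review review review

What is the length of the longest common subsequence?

One common subsequence of length 8: deploy (board A #2, board B #3); then deploy (board A #3, board B #4); then sync (board A #5, board B #7); then sync (board A #6, board B #8); then deploy (board A #7, board B #10); then sync (board A #8, board B #11); then review (board A #11, board B #15); then review (board A #13, board B #16). Since dp[14][16] = 8, nothing longer is possible.

8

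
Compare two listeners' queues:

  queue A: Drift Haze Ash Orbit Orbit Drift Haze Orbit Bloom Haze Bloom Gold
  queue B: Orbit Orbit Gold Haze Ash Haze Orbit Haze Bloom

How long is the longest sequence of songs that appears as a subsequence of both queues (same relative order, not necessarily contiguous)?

Pick Haze [2,4], Ash [3,5], Haze [7,6], Orbit [8,7], Haze [10,8], Bloom [11,9]; all 6 songs appear in both, in order. Since dp[12][9] = 6, nothing longer is possible.

6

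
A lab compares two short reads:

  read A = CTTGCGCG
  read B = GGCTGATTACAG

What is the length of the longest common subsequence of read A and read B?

5

Pick C (read A #1, read B #3) → T (read A #2, read B #7) → T (read A #3, read B #8) → C (read A #5, read B #10) → G (read A #8, read B #12); all 5 bases appear in both, in order. The LCS DP gives dp[8][12] = 5, so this is optimal.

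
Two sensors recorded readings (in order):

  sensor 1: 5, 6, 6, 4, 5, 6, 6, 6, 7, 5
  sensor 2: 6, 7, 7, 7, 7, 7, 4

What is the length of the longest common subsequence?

2

Let dp[i][j] be the LCS length of the first i values of sensor 1 and the first j values of sensor 2. dp[i][j] = dp[i-1][j-1]+1 when the i-th and j-th values match, else max(dp[i-1][j], dp[i][j-1]).
    ·  6  7  7  7  7  7  4
 ·  0  0  0  0  0  0  0  0
 5  0  0  0  0  0  0  0  0
 6  0  1  1  1  1  1  1  1
 6  0  1  1  1  1  1  1  1
 4  0  1  1  1  1  1  1  2
 5  0  1  1  1  1  1  1  2
 6  0  1  1  1  1  1  1  2
 6  0  1  1  1  1  1  1  2
 6  0  1  1  1  1  1  1  2
 7  0  1  2  2  2  2  2  2
 5  0  1  2  2  2  2  2  2
dp[10][7] = 2. One LCS (by backtracking along matches): 6, 4.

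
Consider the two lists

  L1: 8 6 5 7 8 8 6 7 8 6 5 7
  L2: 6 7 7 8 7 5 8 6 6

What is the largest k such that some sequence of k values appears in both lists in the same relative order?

Pick 6 at L1[2]=L2[1], 7 at L1[4]=L2[3], 8 at L1[5]=L2[4], 8 at L1[6]=L2[7], 6 at L1[7]=L2[8], 6 at L1[10]=L2[9]; all 6 values appear in both, in order. Since dp[12][9] = 6, nothing longer is possible.

6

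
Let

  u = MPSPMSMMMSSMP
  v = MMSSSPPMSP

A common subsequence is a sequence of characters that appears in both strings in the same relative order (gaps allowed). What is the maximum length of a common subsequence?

7

Let dp[i][j] be the LCS length of the first i characters of u and the first j characters of v. dp[i][j] = dp[i-1][j-1]+1 when the i-th and j-th characters match, else max(dp[i-1][j], dp[i][j-1]).
    ·  M  M  S  S  S  P  P  M  S  P
 ·  0  0  0  0  0  0  0  0  0  0  0
 M  0  1  1  1  1  1  1  1  1  1  1
 P  0  1  1  1  1  1  2  2  2  2  2
 S  0  1  1  2  2  2  2  2  2  3  3
 P  0  1  1  2  2  2  3  3  3  3  4
 M  0  1  2  2  2  2  3  3  4  4  4
 S  0  1  2  3  3  3  3  3  4  5  5
 M  0  1  2  3  3  3  3  3  4  5  5
 M  0  1  2  3  3  3  3  3  4  5  5
 M  0  1  2  3  3  3  3  3  4  5  5
 S  0  1  2  3  4  4  4  4  4  5  5
 S  0  1  2  3  4  5  5  5  5  5  5
 M  0  1  2  3  4  5  5  5  6  6  6
 P  0  1  2  3  4  5  6  6  6  6  7
dp[13][10] = 7. One LCS (by backtracking along matches): MMSSSMP.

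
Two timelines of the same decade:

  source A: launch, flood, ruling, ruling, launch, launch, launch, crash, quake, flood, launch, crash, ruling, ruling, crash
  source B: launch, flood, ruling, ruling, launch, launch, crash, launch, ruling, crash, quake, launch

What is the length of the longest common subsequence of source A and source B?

10

One common subsequence of length 10: launch [1,1], flood [2,2], ruling [3,3], ruling [4,4], launch [5,5], launch [6,6], launch [7,8], crash [8,10], quake [9,11], launch [11,12]. The LCS DP gives dp[15][12] = 10, so this is optimal.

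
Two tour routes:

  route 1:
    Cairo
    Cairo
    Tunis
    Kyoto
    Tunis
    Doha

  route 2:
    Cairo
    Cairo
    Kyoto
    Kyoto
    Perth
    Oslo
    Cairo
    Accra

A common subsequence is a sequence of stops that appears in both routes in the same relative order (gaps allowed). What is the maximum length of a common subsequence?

3

Match Cairo (route 1 #1, route 2 #1); then Cairo (route 1 #2, route 2 #2); then Kyoto (route 1 #4, route 2 #4) — 3 stops in the same relative order in both. dp[6][8] = 3 confirms this is the maximum.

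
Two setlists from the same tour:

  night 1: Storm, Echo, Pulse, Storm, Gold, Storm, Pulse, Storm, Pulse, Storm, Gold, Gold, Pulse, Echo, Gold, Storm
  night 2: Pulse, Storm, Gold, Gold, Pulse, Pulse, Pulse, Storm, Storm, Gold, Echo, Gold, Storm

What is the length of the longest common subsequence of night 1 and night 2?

Match Pulse at night 1[3]=night 2[1] → Storm at night 1[4]=night 2[2] → Gold at night 1[5]=night 2[4] → Pulse at night 1[7]=night 2[7] → Storm at night 1[8]=night 2[8] → Storm at night 1[10]=night 2[9] → Gold at night 1[12]=night 2[10] → Echo at night 1[14]=night 2[11] → Gold at night 1[15]=night 2[12] → Storm at night 1[16]=night 2[13] — 10 songs in the same relative order in both, and the DP table's final entry dp[16][13] is also 10, so no common subsequence is longer.

10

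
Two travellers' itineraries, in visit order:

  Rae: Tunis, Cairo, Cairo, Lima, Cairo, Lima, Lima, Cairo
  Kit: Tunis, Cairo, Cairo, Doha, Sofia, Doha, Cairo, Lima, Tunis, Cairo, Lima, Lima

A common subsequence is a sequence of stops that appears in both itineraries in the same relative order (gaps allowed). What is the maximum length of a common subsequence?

7

Taking Tunis (Rae #1, Kit #1), Cairo (Rae #2, Kit #3), Cairo (Rae #3, Kit #7), Lima (Rae #4, Kit #8), Cairo (Rae #5, Kit #10), Lima (Rae #6, Kit #11), Lima (Rae #7, Kit #12) gives a common subsequence of length 7. The LCS DP gives dp[8][12] = 7, so this is optimal.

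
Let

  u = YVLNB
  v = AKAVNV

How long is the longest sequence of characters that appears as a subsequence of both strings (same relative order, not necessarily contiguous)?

One common subsequence of length 2: V [2,4] → N [4,5]. Since dp[5][6] = 2, nothing longer is possible.

2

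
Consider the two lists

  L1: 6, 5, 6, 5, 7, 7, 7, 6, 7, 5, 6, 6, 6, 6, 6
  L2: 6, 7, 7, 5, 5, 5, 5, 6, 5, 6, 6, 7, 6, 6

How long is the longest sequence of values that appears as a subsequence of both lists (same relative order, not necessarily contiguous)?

9

Match 6 [1,1], 5 [2,6], 5 [4,7], 6 [8,8], 5 [10,9], 6 [11,10], 6 [12,11], 6 [14,13], 6 [15,14] — 9 values in the same relative order in both. Since dp[15][14] = 9, nothing longer is possible.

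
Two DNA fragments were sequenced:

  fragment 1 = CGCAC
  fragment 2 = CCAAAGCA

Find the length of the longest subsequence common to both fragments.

Match C at fragment 1[1]=fragment 2[2], then G at fragment 1[2]=fragment 2[6], then C at fragment 1[3]=fragment 2[7], then A at fragment 1[4]=fragment 2[8] — 4 bases in the same relative order in both. Since dp[5][8] = 4, nothing longer is possible.

4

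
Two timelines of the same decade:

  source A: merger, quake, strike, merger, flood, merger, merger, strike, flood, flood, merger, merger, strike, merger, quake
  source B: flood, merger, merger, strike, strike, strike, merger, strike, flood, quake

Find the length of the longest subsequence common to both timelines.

7

One common subsequence of length 7: flood (source A #5, source B #1), then merger (source A #6, source B #2), then merger (source A #7, source B #3), then strike (source A #8, source B #6), then merger (source A #12, source B #7), then strike (source A #13, source B #8), then quake (source A #15, source B #10). Since dp[15][10] = 7, nothing longer is possible.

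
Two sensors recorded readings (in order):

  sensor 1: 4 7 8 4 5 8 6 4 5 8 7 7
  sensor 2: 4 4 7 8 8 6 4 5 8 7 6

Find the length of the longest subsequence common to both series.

Taking 4 at sensor 1[1]=sensor 2[2]; then 7 at sensor 1[2]=sensor 2[3]; then 8 at sensor 1[3]=sensor 2[4]; then 8 at sensor 1[6]=sensor 2[5]; then 6 at sensor 1[7]=sensor 2[6]; then 4 at sensor 1[8]=sensor 2[7]; then 5 at sensor 1[9]=sensor 2[8]; then 8 at sensor 1[10]=sensor 2[9]; then 7 at sensor 1[11]=sensor 2[10] gives a common subsequence of length 9, and the DP table's final entry dp[12][11] is also 9, so no common subsequence is longer.

9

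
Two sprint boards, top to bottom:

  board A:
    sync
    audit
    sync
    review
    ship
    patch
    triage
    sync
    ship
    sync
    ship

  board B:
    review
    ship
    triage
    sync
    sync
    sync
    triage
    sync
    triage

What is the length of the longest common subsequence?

5

Match review at board A[4]=board B[1], ship at board A[5]=board B[2], triage at board A[7]=board B[3], sync at board A[8]=board B[6], sync at board A[10]=board B[8] — 5 tasks in the same relative order in both, and the DP table's final entry dp[11][9] is also 5, so no common subsequence is longer.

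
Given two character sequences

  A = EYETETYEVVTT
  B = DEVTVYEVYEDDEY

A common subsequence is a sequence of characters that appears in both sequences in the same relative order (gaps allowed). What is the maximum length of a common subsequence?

5

Taking E (A #1, B #7), then Y (A #2, B #9), then E (A #3, B #10), then E (A #5, B #13), then Y (A #7, B #14) gives a common subsequence of length 5. The LCS DP gives dp[12][14] = 5, so this is optimal.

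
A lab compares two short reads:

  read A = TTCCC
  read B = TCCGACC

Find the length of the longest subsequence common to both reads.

Let dp[i][j] be the LCS length of the first i bases of read A and the first j bases of read B. dp[i][j] = dp[i-1][j-1]+1 when the i-th and j-th bases match, else max(dp[i-1][j], dp[i][j-1]).
    ·  T  C  C  G  A  C  C
 ·  0  0  0  0  0  0  0  0
 T  0  1  1  1  1  1  1  1
 T  0  1  1  1  1  1  1  1
 C  0  1  2  2  2  2  2  2
 C  0  1  2  3  3  3  3  3
 C  0  1  2  3  3  3  4  4
dp[5][7] = 4. One LCS (by backtracking along matches): TCCC.

4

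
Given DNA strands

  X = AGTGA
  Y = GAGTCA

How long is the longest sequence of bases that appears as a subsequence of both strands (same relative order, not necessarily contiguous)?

Pick A at X[1]=Y[2] → G at X[2]=Y[3] → T at X[3]=Y[4] → A at X[5]=Y[6]; all 4 bases appear in both, in order. Since dp[5][6] = 4, nothing longer is possible.

4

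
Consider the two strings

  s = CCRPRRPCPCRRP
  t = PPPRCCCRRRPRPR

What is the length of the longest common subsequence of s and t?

8

Taking C [1,6] → C [2,7] → R [3,8] → R [5,9] → R [6,10] → P [7,11] → P [9,13] → R [12,14] gives a common subsequence of length 8. dp[13][14] = 8 confirms this is the maximum.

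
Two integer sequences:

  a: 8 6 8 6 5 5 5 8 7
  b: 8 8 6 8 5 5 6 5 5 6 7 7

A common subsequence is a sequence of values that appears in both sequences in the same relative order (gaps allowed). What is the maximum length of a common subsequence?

Let dp[i][j] be the LCS length of the first i values of a and the first j values of b. dp[i][j] = dp[i-1][j-1]+1 when the i-th and j-th values match, else max(dp[i-1][j], dp[i][j-1]).
    ·  8  8  6  8  5  5  6  5  5  6  7  7
 ·  0  0  0  0  0  0  0  0  0  0  0  0  0
 8  0  1  1  1  1  1  1  1  1  1  1  1  1
 6  0  1  1  2  2  2  2  2  2  2  2  2  2
 8  0  1  2  2  3  3  3  3  3  3  3  3  3
 6  0  1  2  3  3  3  3  4  4  4  4  4  4
 5  0  1  2  3  3  4  4  4  5  5  5  5  5
 5  0  1  2  3  3  4  5  5  5  6  6  6  6
 5  0  1  2  3  3  4  5  5  6  6  6  6  6
 8  0  1  2  3  4  4  5  5  6  6  6  6  6
 7  0  1  2  3  4  4  5  5  6  6  6  7  7
dp[9][12] = 7. One LCS (by backtracking along matches): 8, 6, 8, 6, 5, 5, 7.

7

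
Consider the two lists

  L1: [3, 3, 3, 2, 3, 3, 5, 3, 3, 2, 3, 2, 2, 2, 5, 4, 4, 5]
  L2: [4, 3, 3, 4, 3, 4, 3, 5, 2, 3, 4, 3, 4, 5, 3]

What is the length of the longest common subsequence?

10

Pick 3 [1,2], 3 [2,3], 3 [3,5], 3 [6,7], 5 [7,8], 2 [10,9], 3 [11,10], 4 [16,11], 4 [17,13], 5 [18,14]; all 10 values appear in both, in order. The LCS DP gives dp[18][15] = 10, so this is optimal.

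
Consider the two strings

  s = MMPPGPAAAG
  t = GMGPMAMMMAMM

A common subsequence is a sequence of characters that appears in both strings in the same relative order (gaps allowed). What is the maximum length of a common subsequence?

5

Let dp[i][j] be the LCS length of the first i characters of s and the first j characters of t. dp[i][j] = dp[i-1][j-1]+1 when the i-th and j-th characters match, else max(dp[i-1][j], dp[i][j-1]).
    ·  G  M  G  P  M  A  M  M  M  A  M  M
 ·  0  0  0  0  0  0  0  0  0  0  0  0  0
 M  0  0  1  1  1  1  1  1  1  1  1  1  1
 M  0  0  1  1  1  2  2  2  2  2  2  2  2
 P  0  0  1  1  2  2  2  2  2  2  2  2  2
 P  0  0  1  1  2  2  2  2  2  2  2  2  2
 G  0  1  1  2  2  2  2  2  2  2  2  2  2
 P  0  1  1  2  3  3  3  3  3  3  3  3  3
 A  0  1  1  2  3  3  4  4  4  4  4  4  4
 A  0  1  1  2  3  3  4  4  4  4  5  5  5
 A  0  1  1  2  3  3  4  4  4  4  5  5  5
 G  0  1  1  2  3  3  4  4  4  4  5  5  5
dp[10][12] = 5. One LCS (by backtracking along matches): MGPAA.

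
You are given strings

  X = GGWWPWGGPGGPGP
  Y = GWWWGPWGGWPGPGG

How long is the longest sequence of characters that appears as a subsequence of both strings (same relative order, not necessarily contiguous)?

11

Pick G at X[1]=Y[1], W at X[3]=Y[3], W at X[4]=Y[4], P at X[5]=Y[6], W at X[6]=Y[7], G at X[7]=Y[8], G at X[8]=Y[9], P at X[9]=Y[11], G at X[10]=Y[12], G at X[11]=Y[14], G at X[13]=Y[15]; all 11 characters appear in both, in order. The LCS DP gives dp[14][15] = 11, so this is optimal.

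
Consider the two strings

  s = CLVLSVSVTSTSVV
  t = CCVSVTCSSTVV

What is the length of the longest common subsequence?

Taking C (s #1, t #2) → V (s #3, t #3) → S (s #5, t #4) → V (s #6, t #5) → S (s #7, t #8) → S (s #10, t #9) → T (s #11, t #10) → V (s #13, t #11) → V (s #14, t #12) gives a common subsequence of length 9. dp[14][12] = 9 confirms this is the maximum.

9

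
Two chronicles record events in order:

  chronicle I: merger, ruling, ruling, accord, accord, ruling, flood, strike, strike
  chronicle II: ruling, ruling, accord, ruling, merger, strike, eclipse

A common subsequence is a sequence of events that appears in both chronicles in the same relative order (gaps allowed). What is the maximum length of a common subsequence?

Pick ruling [2,1] → ruling [3,2] → accord [5,3] → ruling [6,4] → strike [8,6]; all 5 events appear in both, in order. Since dp[9][7] = 5, nothing longer is possible.

5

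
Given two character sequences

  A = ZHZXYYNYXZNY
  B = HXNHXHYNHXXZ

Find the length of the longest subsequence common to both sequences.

One common subsequence of length 6: H (A #2, B #4), then X (A #4, B #5), then Y (A #6, B #7), then N (A #7, B #8), then X (A #9, B #11), then Z (A #10, B #12). Since dp[12][12] = 6, nothing longer is possible.

6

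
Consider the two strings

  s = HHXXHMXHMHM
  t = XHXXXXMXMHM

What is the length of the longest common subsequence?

8

Let dp[i][j] be the LCS length of the first i characters of s and the first j characters of t. dp[i][j] = dp[i-1][j-1]+1 when the i-th and j-th characters match, else max(dp[i-1][j], dp[i][j-1]).
    ·  X  H  X  X  X  X  M  X  M  H  M
 ·  0  0  0  0  0  0  0  0  0  0  0  0
 H  0  0  1  1  1  1  1  1  1  1  1  1
 H  0  0  1  1  1  1  1  1  1  1  2  2
 X  0  1  1  2  2  2  2  2  2  2  2  2
 X  0  1  1  2  3  3  3  3  3  3  3  3
 H  0  1  2  2  3  3  3  3  3  3  4  4
 M  0  1  2  2  3  3  3  4  4  4  4  5
 X  0  1  2  3  3  4  4  4  5  5  5  5
 H  0  1  2  3  3  4  4  4  5  5  6  6
 M  0  1  2  3  3  4  4  5  5  6  6  7
 H  0  1  2  3  3  4  4  5  5  6  7  7
 M  0  1  2  3  3  4  4  5  5  6  7  8
dp[11][11] = 8. One LCS (by backtracking along matches): HXXMXMHM.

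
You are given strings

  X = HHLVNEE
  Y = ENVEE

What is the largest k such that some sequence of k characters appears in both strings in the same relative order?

Let dp[i][j] be the LCS length of the first i characters of X and the first j characters of Y. dp[i][j] = dp[i-1][j-1]+1 when the i-th and j-th characters match, else max(dp[i-1][j], dp[i][j-1]).
    ·  E  N  V  E  E
 ·  0  0  0  0  0  0
 H  0  0  0  0  0  0
 H  0  0  0  0  0  0
 L  0  0  0  0  0  0
 V  0  0  0  1  1  1
 N  0  0  1  1  1  1
 E  0  1  1  1  2  2
 E  0  1  1  1  2  3
dp[7][5] = 3. One LCS (by backtracking along matches): VEE.

3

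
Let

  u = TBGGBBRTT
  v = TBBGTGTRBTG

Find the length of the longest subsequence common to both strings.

Match T [1,1], B [2,3], G [3,4], G [4,6], B [6,9], T [8,10] — 6 characters in the same relative order in both. Since dp[9][11] = 6, nothing longer is possible.

6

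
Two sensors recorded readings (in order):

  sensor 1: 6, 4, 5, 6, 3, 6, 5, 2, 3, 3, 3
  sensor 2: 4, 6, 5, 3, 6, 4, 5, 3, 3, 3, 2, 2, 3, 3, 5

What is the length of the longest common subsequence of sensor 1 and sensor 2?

8

One common subsequence of length 8: 6 (sensor 1 #1, sensor 2 #2); then 5 (sensor 1 #3, sensor 2 #3); then 3 (sensor 1 #5, sensor 2 #4); then 6 (sensor 1 #6, sensor 2 #5); then 5 (sensor 1 #7, sensor 2 #7); then 2 (sensor 1 #8, sensor 2 #12); then 3 (sensor 1 #9, sensor 2 #13); then 3 (sensor 1 #10, sensor 2 #14). The LCS DP gives dp[11][15] = 8, so this is optimal.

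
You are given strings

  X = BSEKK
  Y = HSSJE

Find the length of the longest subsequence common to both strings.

2

Let dp[i][j] be the LCS length of the first i characters of X and the first j characters of Y. dp[i][j] = dp[i-1][j-1]+1 when the i-th and j-th characters match, else max(dp[i-1][j], dp[i][j-1]).
    ·  H  S  S  J  E
 ·  0  0  0  0  0  0
 B  0  0  0  0  0  0
 S  0  0  1  1  1  1
 E  0  0  1  1  1  2
 K  0  0  1  1  1  2
 K  0  0  1  1  1  2
dp[5][5] = 2. One LCS (by backtracking along matches): SE.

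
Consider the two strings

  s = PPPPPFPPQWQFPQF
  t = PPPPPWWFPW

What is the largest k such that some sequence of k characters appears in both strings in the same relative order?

8

Let dp[i][j] be the LCS length of the first i characters of s and the first j characters of t. dp[i][j] = dp[i-1][j-1]+1 when the i-th and j-th characters match, else max(dp[i-1][j], dp[i][j-1]).
    ·  P  P  P  P  P  W  W  F  P  W
 ·  0  0  0  0  0  0  0  0  0  0  0
 P  0  1  1  1  1  1  1  1  1  1  1
 P  0  1  2  2  2  2  2  2  2  2  2
 P  0  1  2  3  3  3  3  3  3  3  3
 P  0  1  2  3  4  4  4  4  4  4  4
 P  0  1  2  3  4  5  5  5  5  5  5
 F  0  1  2  3  4  5  5  5  6  6  6
 P  0  1  2  3  4  5  5  5  6  7  7
 P  0  1  2  3  4  5  5  5  6  7  7
 Q  0  1  2  3  4  5  5  5  6  7  7
 W  0  1  2  3  4  5  6  6  6  7  8
 Q  0  1  2  3  4  5  6  6  6  7  8
 F  0  1  2  3  4  5  6  6  7  7  8
 P  0  1  2  3  4  5  6  6  7  8  8
 Q  0  1  2  3  4  5  6  6  7  8  8
 F  0  1  2  3  4  5  6  6  7  8  8
dp[15][10] = 8. One LCS (by backtracking along matches): PPPPPFPW.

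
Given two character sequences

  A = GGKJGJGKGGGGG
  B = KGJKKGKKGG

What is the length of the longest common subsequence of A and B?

7

Let dp[i][j] be the LCS length of the first i characters of A and the first j characters of B. dp[i][j] = dp[i-1][j-1]+1 when the i-th and j-th characters match, else max(dp[i-1][j], dp[i][j-1]).
    ·  K  G  J  K  K  G  K  K  G  G
 ·  0  0  0  0  0  0  0  0  0  0  0
 G  0  0  1  1  1  1  1  1  1  1  1
 G  0  0  1  1  1  1  2  2  2  2  2
 K  0  1  1  1  2  2  2  3  3  3  3
 J  0  1  1  2  2  2  2  3  3  3  3
 G  0  1  2  2  2  2  3  3  3  4  4
 J  0  1  2  3  3  3  3  3  3  4  4
 G  0  1  2  3  3  3  4  4  4  4  5
 K  0  1  2  3  4  4  4  5  5  5  5
 G  0  1  2  3  4  4  5  5  5  6  6
 G  0  1  2  3  4  4  5  5  5  6  7
 G  0  1  2  3  4  4  5  5  5  6  7
 G  0  1  2  3  4  4  5  5  5  6  7
 G  0  1  2  3  4  4  5  5  5  6  7
dp[13][10] = 7. One LCS (by backtracking along matches): KGJGKGG.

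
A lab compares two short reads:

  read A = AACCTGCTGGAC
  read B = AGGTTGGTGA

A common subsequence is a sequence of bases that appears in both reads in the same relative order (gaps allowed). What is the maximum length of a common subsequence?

Let dp[i][j] be the LCS length of the first i bases of read A and the first j bases of read B. dp[i][j] = dp[i-1][j-1]+1 when the i-th and j-th bases match, else max(dp[i-1][j], dp[i][j-1]).
    ·  A  G  G  T  T  G  G  T  G  A
 ·  0  0  0  0  0  0  0  0  0  0  0
 A  0  1  1  1  1  1  1  1  1  1  1
 A  0  1  1  1  1  1  1  1  1  1  2
 C  0  1  1  1  1  1  1  1  1  1  2
 C  0  1  1  1  1  1  1  1  1  1  2
 T  0  1  1  1  2  2  2  2  2  2  2
 G  0  1  2  2  2  2  3  3  3  3  3
 C  0  1  2  2  2  2  3  3  3  3  3
 T  0  1  2  2  3  3  3  3  4  4  4
 G  0  1  2  3  3  3  4  4  4  5  5
 G  0  1  2  3  3  3  4  5  5  5  5
 A  0  1  2  3  3  3  4  5  5  5  6
 C  0  1  2  3  3  3  4  5  5  5  6
dp[12][10] = 6. One LCS (by backtracking along matches): ATGTGA.

6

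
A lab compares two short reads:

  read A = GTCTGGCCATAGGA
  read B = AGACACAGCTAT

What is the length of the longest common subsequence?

Taking G at read A[1]=read B[2] → C at read A[3]=read B[6] → G at read A[6]=read B[8] → C at read A[7]=read B[9] → A at read A[9]=read B[11] → T at read A[10]=read B[12] gives a common subsequence of length 6, and the DP table's final entry dp[14][12] is also 6, so no common subsequence is longer.

6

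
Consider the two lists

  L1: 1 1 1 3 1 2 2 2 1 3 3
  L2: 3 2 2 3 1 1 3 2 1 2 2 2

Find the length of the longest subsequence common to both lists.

One common subsequence of length 7: 1 at L1[2]=L2[5], then 1 at L1[3]=L2[6], then 3 at L1[4]=L2[7], then 1 at L1[5]=L2[9], then 2 at L1[6]=L2[10], then 2 at L1[7]=L2[11], then 2 at L1[8]=L2[12]. Since dp[11][12] = 7, nothing longer is possible.

7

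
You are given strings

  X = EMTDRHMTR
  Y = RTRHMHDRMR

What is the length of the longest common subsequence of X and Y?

Pick M (X #2, Y #5), then D (X #4, Y #7), then R (X #5, Y #8), then M (X #7, Y #9), then R (X #9, Y #10); all 5 characters appear in both, in order. The LCS DP gives dp[9][10] = 5, so this is optimal.

5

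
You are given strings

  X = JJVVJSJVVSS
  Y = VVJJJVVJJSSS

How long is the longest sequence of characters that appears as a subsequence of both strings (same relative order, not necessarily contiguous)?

Let dp[i][j] be the LCS length of the first i characters of X and the first j characters of Y. dp[i][j] = dp[i-1][j-1]+1 when the i-th and j-th characters match, else max(dp[i-1][j], dp[i][j-1]).
    ·  V  V  J  J  J  V  V  J  J  S  S  S
 ·  0  0  0  0  0  0  0  0  0  0  0  0  0
 J  0  0  0  1  1  1  1  1  1  1  1  1  1
 J  0  0  0  1  2  2  2  2  2  2  2  2  2
 V  0  1  1  1  2  2  3  3  3  3  3  3  3
 V  0  1  2  2  2  2  3  4  4  4  4  4  4
 J  0  1  2  3  3  3  3  4  5  5  5  5  5
 S  0  1  2  3  3  3  3  4  5  5  6  6  6
 J  0  1  2  3  4  4  4  4  5  6  6  6  6
 V  0  1  2  3  4  4  5  5  5  6  6  6  6
 V  0  1  2  3  4  4  5  6  6  6  6  6  6
 S  0  1  2  3  4  4  5  6  6  6  7  7  7
 S  0  1  2  3  4  4  5  6  6  6  7  8  8
dp[11][12] = 8. One LCS (by backtracking along matches): JJVVJSSS.

8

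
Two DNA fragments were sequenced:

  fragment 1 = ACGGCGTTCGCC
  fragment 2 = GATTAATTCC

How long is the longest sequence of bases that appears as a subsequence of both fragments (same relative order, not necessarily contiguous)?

5

Let dp[i][j] be the LCS length of the first i bases of fragment 1 and the first j bases of fragment 2. dp[i][j] = dp[i-1][j-1]+1 when the i-th and j-th bases match, else max(dp[i-1][j], dp[i][j-1]).
    ·  G  A  T  T  A  A  T  T  C  C
 ·  0  0  0  0  0  0  0  0  0  0  0
 A  0  0  1  1  1  1  1  1  1  1  1
 C  0  0  1  1  1  1  1  1  1  2  2
 G  0  1  1  1  1  1  1  1  1  2  2
 G  0  1  1  1  1  1  1  1  1  2  2
 C  0  1  1  1  1  1  1  1  1  2  3
 G  0  1  1  1  1  1  1  1  1  2  3
 T  0  1  1  2  2  2  2  2  2  2  3
 T  0  1  1  2  3  3  3  3  3  3  3
 C  0  1  1  2  3  3  3  3  3  4  4
 G  0  1  1  2  3  3  3  3  3  4  4
 C  0  1  1  2  3  3  3  3  3  4  5
 C  0  1  1  2  3  3  3  3  3  4  5
dp[12][10] = 5. One LCS (by backtracking along matches): ATTCC.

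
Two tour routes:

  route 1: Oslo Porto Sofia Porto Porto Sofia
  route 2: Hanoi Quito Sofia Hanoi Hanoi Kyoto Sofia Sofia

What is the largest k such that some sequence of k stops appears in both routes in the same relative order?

2

One common subsequence of length 2: Sofia at route 1[3]=route 2[7], then Sofia at route 1[6]=route 2[8]. The LCS DP gives dp[6][8] = 2, so this is optimal.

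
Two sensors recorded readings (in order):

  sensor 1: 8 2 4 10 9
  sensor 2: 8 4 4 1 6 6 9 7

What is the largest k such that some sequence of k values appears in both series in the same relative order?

Match 8 at sensor 1[1]=sensor 2[1], then 4 at sensor 1[3]=sensor 2[3], then 9 at sensor 1[5]=sensor 2[7] — 3 values in the same relative order in both, and the DP table's final entry dp[5][8] is also 3, so no common subsequence is longer.

3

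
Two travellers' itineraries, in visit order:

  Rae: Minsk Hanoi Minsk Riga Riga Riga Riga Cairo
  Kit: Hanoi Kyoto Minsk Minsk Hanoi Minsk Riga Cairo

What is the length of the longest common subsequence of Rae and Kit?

Match Minsk at Rae[1]=Kit[4], Hanoi at Rae[2]=Kit[5], Minsk at Rae[3]=Kit[6], Riga at Rae[7]=Kit[7], Cairo at Rae[8]=Kit[8] — 5 stops in the same relative order in both. The LCS DP gives dp[8][8] = 5, so this is optimal.

5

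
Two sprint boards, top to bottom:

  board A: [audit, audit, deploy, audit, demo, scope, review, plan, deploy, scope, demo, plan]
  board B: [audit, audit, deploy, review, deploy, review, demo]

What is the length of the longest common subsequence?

Taking audit at board A[1]=board B[1], then audit at board A[2]=board B[2], then deploy at board A[3]=board B[3], then review at board A[7]=board B[4], then deploy at board A[9]=board B[5], then demo at board A[11]=board B[7] gives a common subsequence of length 6. The LCS DP gives dp[12][7] = 6, so this is optimal.

6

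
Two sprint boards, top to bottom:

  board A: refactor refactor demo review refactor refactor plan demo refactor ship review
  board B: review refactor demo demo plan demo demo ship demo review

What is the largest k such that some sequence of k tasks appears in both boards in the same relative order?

Taking refactor (board A #1, board B #2), then demo (board A #3, board B #4), then plan (board A #7, board B #5), then demo (board A #8, board B #7), then ship (board A #10, board B #8), then review (board A #11, board B #10) gives a common subsequence of length 6. The LCS DP gives dp[11][10] = 6, so this is optimal.

6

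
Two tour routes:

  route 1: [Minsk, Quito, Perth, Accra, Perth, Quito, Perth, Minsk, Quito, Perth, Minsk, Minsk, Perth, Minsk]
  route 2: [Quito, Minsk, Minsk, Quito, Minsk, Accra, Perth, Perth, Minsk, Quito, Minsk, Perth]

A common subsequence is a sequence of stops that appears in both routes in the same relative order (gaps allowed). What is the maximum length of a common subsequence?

9

Pick Minsk at route 1[1]=route 2[3] → Quito at route 1[2]=route 2[4] → Accra at route 1[4]=route 2[6] → Perth at route 1[5]=route 2[7] → Perth at route 1[7]=route 2[8] → Minsk at route 1[8]=route 2[9] → Quito at route 1[9]=route 2[10] → Minsk at route 1[12]=route 2[11] → Perth at route 1[13]=route 2[12]; all 9 stops appear in both, in order, and the DP table's final entry dp[14][12] is also 9, so no common subsequence is longer.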